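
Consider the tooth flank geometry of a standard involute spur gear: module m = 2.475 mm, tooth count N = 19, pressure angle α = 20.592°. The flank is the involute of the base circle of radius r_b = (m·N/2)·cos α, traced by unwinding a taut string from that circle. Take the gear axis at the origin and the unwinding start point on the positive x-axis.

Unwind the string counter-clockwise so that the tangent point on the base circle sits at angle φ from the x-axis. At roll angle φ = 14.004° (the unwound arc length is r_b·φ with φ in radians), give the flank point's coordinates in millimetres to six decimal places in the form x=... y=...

pitch radius r_p = m·N/2 = 2.475·19/2 = 23.512500
base radius r_b = r_p·cos α = 23.512500·cos 20.592° = 22.010255
roll angle φ = 14.004° = 0.24441591 rad
x = r_b·(cos φ + φ·sin φ) = 22.010255·(0.97027883 + 0.24441591·0.24198963) = 22.657905
y = r_b·(sin φ − φ·cos φ) = 22.010255·(0.24198963 − 0.24441591·0.97027883) = 0.106487

x=22.657905 y=0.106487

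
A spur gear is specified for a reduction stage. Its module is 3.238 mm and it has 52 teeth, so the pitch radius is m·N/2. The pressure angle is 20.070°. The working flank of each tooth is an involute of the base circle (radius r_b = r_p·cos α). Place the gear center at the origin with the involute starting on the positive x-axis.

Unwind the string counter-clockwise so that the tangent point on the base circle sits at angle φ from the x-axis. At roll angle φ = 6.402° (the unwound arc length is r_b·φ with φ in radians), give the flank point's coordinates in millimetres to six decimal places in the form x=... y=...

pitch radius r_p = m·N/2 = 3.238·52/2 = 84.188000
base radius r_b = r_p·cos α = 84.188000·cos 20.070° = 79.075605
roll angle φ = 6.402° = 0.11173598 rad
x = r_b·(cos φ + φ·sin φ) = 79.075605·(0.99376403 + 0.11173598·0.11150362) = 79.567692
y = r_b·(sin φ − φ·cos φ) = 79.075605·(0.11150362 − 0.11173598·0.99376403) = 0.036725

x=79.567692 y=0.036725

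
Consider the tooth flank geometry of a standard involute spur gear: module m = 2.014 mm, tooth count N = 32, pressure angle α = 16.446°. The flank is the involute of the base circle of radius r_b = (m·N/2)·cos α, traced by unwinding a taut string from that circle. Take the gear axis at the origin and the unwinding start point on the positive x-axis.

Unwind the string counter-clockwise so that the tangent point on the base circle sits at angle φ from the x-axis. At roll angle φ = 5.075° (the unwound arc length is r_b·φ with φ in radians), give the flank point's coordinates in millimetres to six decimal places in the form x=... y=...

pitch radius r_p = m·N/2 = 2.014·32/2 = 32.224000
base radius r_b = r_p·cos α = 32.224000·cos 16.446° = 30.905619
roll angle φ = 5.075° = 0.08857546 rad
x = r_b·(cos φ + φ·sin φ) = 30.905619·(0.99607976 + 0.08857546·0.08845968) = 31.026618
y = r_b·(sin φ − φ·cos φ) = 30.905619·(0.08845968 − 0.08857546·0.99607976) = 0.007153

x=31.026618 y=0.007153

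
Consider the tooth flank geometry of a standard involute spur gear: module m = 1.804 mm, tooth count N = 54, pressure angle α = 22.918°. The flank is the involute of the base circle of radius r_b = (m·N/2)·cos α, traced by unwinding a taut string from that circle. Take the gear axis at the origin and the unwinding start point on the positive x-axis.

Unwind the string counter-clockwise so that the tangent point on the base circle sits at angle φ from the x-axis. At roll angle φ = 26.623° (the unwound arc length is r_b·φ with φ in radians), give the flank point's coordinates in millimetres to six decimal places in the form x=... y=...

pitch radius r_p = m·N/2 = 1.804·54/2 = 48.708000
base radius r_b = r_p·cos α = 48.708000·cos 22.918° = 44.863142
roll angle φ = 26.623° = 0.46465901 rad
x = r_b·(cos φ + φ·sin φ) = 44.863142·(0.89397442 + 0.46465901·0.44811799) = 49.447997
y = r_b·(sin φ − φ·cos φ) = 44.863142·(0.44811799 − 0.46465901·0.89397442) = 1.468134

x=49.447997 y=1.468134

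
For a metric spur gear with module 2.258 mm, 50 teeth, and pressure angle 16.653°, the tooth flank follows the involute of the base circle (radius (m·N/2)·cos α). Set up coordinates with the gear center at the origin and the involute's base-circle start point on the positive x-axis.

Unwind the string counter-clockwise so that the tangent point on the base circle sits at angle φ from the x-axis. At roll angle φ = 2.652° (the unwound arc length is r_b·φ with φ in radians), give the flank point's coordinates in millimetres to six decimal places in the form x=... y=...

x=54.140270 y=0.001787

pitch radius r_p = m·N/2 = 2.258·50/2 = 56.450000
base radius r_b = r_p·cos α = 56.450000·cos 16.653° = 54.082368
roll angle φ = 2.652° = 0.04628613 rad
x = r_b·(cos φ + φ·sin φ) = 54.082368·(0.99892899 + 0.04628613·0.04626961) = 54.140270
y = r_b·(sin φ − φ·cos φ) = 54.082368·(0.04626961 − 0.04628613·0.99892899) = 0.001787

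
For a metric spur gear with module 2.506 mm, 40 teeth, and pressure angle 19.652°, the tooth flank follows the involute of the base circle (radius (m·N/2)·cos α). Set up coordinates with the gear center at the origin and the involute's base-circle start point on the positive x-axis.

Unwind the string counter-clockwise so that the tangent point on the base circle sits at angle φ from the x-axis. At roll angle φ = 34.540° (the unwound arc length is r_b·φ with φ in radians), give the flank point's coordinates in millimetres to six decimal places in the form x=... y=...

x=55.013660 y=3.323228

pitch radius r_p = m·N/2 = 2.506·40/2 = 50.120000
base radius r_b = r_p·cos α = 50.120000·cos 19.652° = 47.200641
roll angle φ = 34.540° = 0.60283672 rad
x = r_b·(cos φ + φ·sin φ) = 47.200641·(0.82373056 + 0.60283672·0.56698145) = 55.013660
y = r_b·(sin φ − φ·cos φ) = 47.200641·(0.56698145 − 0.60283672·0.82373056) = 3.323228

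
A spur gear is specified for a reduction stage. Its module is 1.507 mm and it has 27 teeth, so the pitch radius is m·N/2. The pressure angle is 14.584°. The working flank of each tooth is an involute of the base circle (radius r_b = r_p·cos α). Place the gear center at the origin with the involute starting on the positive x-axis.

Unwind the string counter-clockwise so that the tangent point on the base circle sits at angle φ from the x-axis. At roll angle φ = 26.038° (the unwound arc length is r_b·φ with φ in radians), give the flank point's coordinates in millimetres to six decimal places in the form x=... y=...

pitch radius r_p = m·N/2 = 1.507·27/2 = 20.344500
base radius r_b = r_p·cos α = 20.344500·cos 14.584° = 19.688991
roll angle φ = 26.038° = 0.45444883 rad
x = r_b·(cos φ + φ·sin φ) = 19.688991·(0.89850311 + 0.45444883·0.43896715) = 21.618339
y = r_b·(sin φ − φ·cos φ) = 19.688991·(0.43896715 − 0.45444883·0.89850311) = 0.603339

x=21.618339 y=0.603339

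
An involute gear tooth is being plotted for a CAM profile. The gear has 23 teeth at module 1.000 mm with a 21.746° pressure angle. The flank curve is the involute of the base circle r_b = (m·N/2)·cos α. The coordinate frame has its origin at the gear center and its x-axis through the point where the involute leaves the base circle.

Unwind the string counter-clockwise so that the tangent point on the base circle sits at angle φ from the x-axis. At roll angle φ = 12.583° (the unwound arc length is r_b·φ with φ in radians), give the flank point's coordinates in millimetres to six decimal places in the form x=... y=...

x=10.936100 y=0.037532

pitch radius r_p = m·N/2 = 1.000·23/2 = 11.500000
base radius r_b = r_p·cos α = 11.500000·cos 21.746° = 10.681607
roll angle φ = 12.583° = 0.21961478 rad
x = r_b·(cos φ + φ·sin φ) = 10.681607·(0.97598144 + 0.21961478·0.21785367) = 10.936100
y = r_b·(sin φ − φ·cos φ) = 10.681607·(0.21785367 − 0.21961478·0.97598144) = 0.037532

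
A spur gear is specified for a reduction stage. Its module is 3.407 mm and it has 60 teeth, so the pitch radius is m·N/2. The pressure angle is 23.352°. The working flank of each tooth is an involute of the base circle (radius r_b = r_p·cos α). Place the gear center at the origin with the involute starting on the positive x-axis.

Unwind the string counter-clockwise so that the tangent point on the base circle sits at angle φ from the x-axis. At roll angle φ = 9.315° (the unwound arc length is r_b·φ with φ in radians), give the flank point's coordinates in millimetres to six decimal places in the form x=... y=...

pitch radius r_p = m·N/2 = 3.407·60/2 = 102.210000
base radius r_b = r_p·cos α = 102.210000·cos 23.352° = 93.837674
roll angle φ = 9.315° = 0.16257742 rad
x = r_b·(cos φ + φ·sin φ) = 93.837674·(0.98681337 + 0.16257742·0.16186217) = 95.069623
y = r_b·(sin φ − φ·cos φ) = 93.837674·(0.16186217 − 0.16257742·0.98681337) = 0.134057

x=95.069623 y=0.134057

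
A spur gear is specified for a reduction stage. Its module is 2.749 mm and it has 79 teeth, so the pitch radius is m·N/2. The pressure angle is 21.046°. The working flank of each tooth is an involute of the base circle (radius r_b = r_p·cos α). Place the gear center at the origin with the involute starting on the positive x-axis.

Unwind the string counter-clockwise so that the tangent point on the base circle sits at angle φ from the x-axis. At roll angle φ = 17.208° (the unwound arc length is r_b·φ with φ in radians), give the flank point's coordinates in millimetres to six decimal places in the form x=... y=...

x=105.810089 y=0.906920

pitch radius r_p = m·N/2 = 2.749·79/2 = 108.585500
base radius r_b = r_p·cos α = 108.585500·cos 21.046° = 101.342023
roll angle φ = 17.208° = 0.30033626 rad
x = r_b·(cos φ + φ·sin φ) = 101.342023·(0.95523706 + 0.30033626·0.29584143) = 105.810089
y = r_b·(sin φ − φ·cos φ) = 101.342023·(0.29584143 − 0.30033626·0.95523706) = 0.906920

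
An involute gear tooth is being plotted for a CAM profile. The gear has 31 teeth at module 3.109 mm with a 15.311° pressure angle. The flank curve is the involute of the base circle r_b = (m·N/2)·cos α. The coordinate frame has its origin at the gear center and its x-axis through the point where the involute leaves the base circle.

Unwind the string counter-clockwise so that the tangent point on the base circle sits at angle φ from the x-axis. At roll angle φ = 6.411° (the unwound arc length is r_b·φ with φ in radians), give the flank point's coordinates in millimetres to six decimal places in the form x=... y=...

x=46.769148 y=0.021677

pitch radius r_p = m·N/2 = 3.109·31/2 = 48.189500
base radius r_b = r_p·cos α = 48.189500·cos 15.311° = 46.479098
roll angle φ = 6.411° = 0.11189306 rad
x = r_b·(cos φ + φ·sin φ) = 46.479098·(0.99374650 + 0.11189306·0.11165972) = 46.769148
y = r_b·(sin φ − φ·cos φ) = 46.479098·(0.11165972 − 0.11189306·0.99374650) = 0.021677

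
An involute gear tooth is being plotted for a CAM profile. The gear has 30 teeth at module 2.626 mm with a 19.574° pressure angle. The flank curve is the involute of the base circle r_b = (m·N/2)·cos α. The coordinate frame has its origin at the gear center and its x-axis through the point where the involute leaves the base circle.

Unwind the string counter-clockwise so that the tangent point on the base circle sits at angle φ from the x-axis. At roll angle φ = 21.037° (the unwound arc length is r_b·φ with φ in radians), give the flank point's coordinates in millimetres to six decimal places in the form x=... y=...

x=39.531599 y=0.604129

pitch radius r_p = m·N/2 = 2.626·30/2 = 39.390000
base radius r_b = r_p·cos α = 39.390000·cos 19.574° = 37.113635
roll angle φ = 21.037° = 0.36716491 rad
x = r_b·(cos φ + φ·sin φ) = 37.113635·(0.93334881 + 0.36716491·0.35897075) = 39.531599
y = r_b·(sin φ − φ·cos φ) = 37.113635·(0.35897075 − 0.36716491·0.93334881) = 0.604129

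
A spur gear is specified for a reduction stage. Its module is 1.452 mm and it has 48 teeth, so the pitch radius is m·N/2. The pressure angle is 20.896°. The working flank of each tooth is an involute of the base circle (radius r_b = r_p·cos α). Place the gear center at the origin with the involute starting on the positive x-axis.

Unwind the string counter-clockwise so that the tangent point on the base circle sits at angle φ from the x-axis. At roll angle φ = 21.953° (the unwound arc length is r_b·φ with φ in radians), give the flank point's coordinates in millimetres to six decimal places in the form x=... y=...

x=34.858735 y=0.601499

pitch radius r_p = m·N/2 = 1.452·48/2 = 34.848000
base radius r_b = r_p·cos α = 34.848000·cos 20.896° = 32.556025
roll angle φ = 21.953° = 0.38315213 rad
x = r_b·(cos φ + φ·sin φ) = 32.556025·(0.92749083 + 0.38315213·0.37384589) = 34.858735
y = r_b·(sin φ − φ·cos φ) = 32.556025·(0.37384589 − 0.38315213·0.92749083) = 0.601499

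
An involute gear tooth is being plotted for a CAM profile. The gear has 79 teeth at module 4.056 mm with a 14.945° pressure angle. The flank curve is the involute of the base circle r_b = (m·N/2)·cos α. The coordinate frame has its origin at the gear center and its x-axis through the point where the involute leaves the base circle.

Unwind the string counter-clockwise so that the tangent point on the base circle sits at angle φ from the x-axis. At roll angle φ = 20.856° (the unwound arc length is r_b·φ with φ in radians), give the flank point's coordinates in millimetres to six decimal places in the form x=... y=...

x=164.710469 y=2.455777

pitch radius r_p = m·N/2 = 4.056·79/2 = 160.212000
base radius r_b = r_p·cos α = 160.212000·cos 14.945° = 154.792642
roll angle φ = 20.856° = 0.36400587 rad
x = r_b·(cos φ + φ·sin φ) = 154.792642·(0.93447815 + 0.36400587·0.35602048) = 164.710469
y = r_b·(sin φ − φ·cos φ) = 154.792642·(0.35602048 − 0.36400587·0.93447815) = 2.455777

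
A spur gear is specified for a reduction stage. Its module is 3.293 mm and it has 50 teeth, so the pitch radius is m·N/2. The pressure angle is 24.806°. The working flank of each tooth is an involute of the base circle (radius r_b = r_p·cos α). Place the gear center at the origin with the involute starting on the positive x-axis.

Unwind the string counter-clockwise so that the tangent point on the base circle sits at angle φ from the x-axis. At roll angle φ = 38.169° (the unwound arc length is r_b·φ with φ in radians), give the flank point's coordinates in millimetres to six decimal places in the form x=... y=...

pitch radius r_p = m·N/2 = 3.293·50/2 = 82.325000
base radius r_b = r_p·cos α = 82.325000·cos 24.806° = 74.729164
roll angle φ = 38.169° = 0.66617472 rad
x = r_b·(cos φ + φ·sin φ) = 74.729164·(0.78619137 + 0.66617472·0.61798312) = 89.516280
y = r_b·(sin φ − φ·cos φ) = 74.729164·(0.61798312 − 0.66617472·0.78619137) = 7.042648

x=89.516280 y=7.042648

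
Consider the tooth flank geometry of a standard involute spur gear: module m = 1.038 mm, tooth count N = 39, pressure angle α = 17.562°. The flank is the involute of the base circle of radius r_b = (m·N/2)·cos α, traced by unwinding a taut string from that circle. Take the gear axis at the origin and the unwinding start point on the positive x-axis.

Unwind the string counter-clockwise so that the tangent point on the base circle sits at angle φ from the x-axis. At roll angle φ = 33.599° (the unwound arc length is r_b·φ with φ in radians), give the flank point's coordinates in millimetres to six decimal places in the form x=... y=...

x=22.335770 y=1.253096

pitch radius r_p = m·N/2 = 1.038·39/2 = 20.241000
base radius r_b = r_p·cos α = 20.241000·cos 17.562° = 19.297587
roll angle φ = 33.599° = 0.58641318 rad
x = r_b·(cos φ + φ·sin φ) = 19.297587·(0.83293090 + 0.58641318·0.55337701) = 22.335770
y = r_b·(sin φ − φ·cos φ) = 19.297587·(0.55337701 − 0.58641318·0.83293090) = 1.253096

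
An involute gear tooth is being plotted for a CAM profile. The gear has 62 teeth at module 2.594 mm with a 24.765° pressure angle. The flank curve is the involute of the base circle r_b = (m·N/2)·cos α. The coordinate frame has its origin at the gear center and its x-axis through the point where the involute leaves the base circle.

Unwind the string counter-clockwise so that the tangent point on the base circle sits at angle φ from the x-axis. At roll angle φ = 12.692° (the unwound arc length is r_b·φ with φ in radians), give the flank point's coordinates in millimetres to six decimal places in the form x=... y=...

x=74.788198 y=0.263270

pitch radius r_p = m·N/2 = 2.594·62/2 = 80.414000
base radius r_b = r_p·cos α = 80.414000·cos 24.765° = 73.018609
roll angle φ = 12.692° = 0.22151719 rad
x = r_b·(cos φ + φ·sin φ) = 73.018609·(0.97556523 + 0.22151719·0.21970999) = 74.788198
y = r_b·(sin φ − φ·cos φ) = 73.018609·(0.21970999 − 0.22151719·0.97556523) = 0.263270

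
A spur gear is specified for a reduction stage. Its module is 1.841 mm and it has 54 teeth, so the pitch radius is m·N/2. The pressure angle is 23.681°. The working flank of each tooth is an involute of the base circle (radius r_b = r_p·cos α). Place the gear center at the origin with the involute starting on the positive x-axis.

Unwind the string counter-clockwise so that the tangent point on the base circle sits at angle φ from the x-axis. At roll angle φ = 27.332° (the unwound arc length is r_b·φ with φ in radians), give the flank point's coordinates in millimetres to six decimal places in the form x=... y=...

x=50.409959 y=1.610001

pitch radius r_p = m·N/2 = 1.841·54/2 = 49.707000
base radius r_b = r_p·cos α = 49.707000·cos 23.681° = 45.521464
roll angle φ = 27.332° = 0.47703339 rad
x = r_b·(cos φ + φ·sin φ) = 45.521464·(0.88836094 + 0.47703339·0.45914578) = 50.409959
y = r_b·(sin φ − φ·cos φ) = 45.521464·(0.45914578 − 0.47703339·0.88836094) = 1.610001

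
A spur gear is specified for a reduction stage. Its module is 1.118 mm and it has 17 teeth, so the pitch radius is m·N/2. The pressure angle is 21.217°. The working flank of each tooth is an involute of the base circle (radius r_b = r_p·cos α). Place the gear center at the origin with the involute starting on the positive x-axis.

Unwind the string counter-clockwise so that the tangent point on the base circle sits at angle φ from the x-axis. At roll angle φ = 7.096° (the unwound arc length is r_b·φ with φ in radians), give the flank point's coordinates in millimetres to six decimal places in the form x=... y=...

pitch radius r_p = m·N/2 = 1.118·17/2 = 9.503000
base radius r_b = r_p·cos α = 9.503000·cos 21.217° = 8.858853
roll angle φ = 7.096° = 0.12384856 rad
x = r_b·(cos φ + φ·sin φ) = 8.858853·(0.99234056 + 0.12384856·0.12353220) = 8.926533
y = r_b·(sin φ − φ·cos φ) = 8.858853·(0.12353220 − 0.12384856·0.99234056) = 0.005601

x=8.926533 y=0.005601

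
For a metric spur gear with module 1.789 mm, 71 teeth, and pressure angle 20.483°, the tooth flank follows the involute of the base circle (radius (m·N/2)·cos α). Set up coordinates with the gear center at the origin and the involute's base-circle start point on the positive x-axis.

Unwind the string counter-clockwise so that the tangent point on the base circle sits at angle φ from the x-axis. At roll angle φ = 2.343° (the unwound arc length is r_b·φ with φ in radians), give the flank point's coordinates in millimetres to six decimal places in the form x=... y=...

pitch radius r_p = m·N/2 = 1.789·71/2 = 63.509500
base radius r_b = r_p·cos α = 63.509500·cos 20.483° = 59.494179
roll angle φ = 2.343° = 0.04089306 rad
x = r_b·(cos φ + φ·sin φ) = 59.494179·(0.99916400 + 0.04089306·0.04088167) = 59.543903
y = r_b·(sin φ − φ·cos φ) = 59.494179·(0.04088167 − 0.04089306·0.99916400) = 0.001356

x=59.543903 y=0.001356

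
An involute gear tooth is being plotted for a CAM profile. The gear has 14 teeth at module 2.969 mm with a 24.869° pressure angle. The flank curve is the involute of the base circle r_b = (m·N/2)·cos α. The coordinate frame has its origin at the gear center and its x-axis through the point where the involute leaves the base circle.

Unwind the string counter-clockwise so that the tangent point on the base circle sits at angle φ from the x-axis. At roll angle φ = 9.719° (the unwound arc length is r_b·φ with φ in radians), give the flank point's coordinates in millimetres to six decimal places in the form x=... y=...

pitch radius r_p = m·N/2 = 2.969·14/2 = 20.783000
base radius r_b = r_p·cos α = 20.783000·cos 24.869° = 18.855827
roll angle φ = 9.719° = 0.16962855 rad
x = r_b·(cos φ + φ·sin φ) = 18.855827·(0.98564754 + 0.16962855·0.16881624) = 19.125156
y = r_b·(sin φ − φ·cos φ) = 18.855827·(0.16881624 − 0.16962855·0.98564754) = 0.030589

x=19.125156 y=0.030589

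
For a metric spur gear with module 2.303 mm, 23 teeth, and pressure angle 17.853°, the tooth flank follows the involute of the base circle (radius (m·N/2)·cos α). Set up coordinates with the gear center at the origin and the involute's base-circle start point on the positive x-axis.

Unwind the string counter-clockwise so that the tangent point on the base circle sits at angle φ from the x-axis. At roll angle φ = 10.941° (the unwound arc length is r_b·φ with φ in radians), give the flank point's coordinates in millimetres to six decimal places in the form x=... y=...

pitch radius r_p = m·N/2 = 2.303·23/2 = 26.484500
base radius r_b = r_p·cos α = 26.484500·cos 17.853° = 25.209171
roll angle φ = 10.941° = 0.19095647 rad
x = r_b·(cos φ + φ·sin φ) = 25.209171·(0.98182315 + 0.19095647·0.18979807) = 25.664608
y = r_b·(sin φ − φ·cos φ) = 25.209171·(0.18979807 − 0.19095647·0.98182315) = 0.058298

x=25.664608 y=0.058298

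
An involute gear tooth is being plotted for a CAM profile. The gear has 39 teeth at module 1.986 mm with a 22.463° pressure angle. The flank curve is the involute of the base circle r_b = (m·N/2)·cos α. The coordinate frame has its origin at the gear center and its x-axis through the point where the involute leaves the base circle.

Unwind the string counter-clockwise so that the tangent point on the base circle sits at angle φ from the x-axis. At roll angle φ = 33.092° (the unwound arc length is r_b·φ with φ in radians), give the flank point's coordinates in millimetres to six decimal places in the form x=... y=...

pitch radius r_p = m·N/2 = 1.986·39/2 = 38.727000
base radius r_b = r_p·cos α = 38.727000·cos 22.463° = 35.788646
roll angle φ = 33.092° = 0.57756436 rad
x = r_b·(cos φ + φ·sin φ) = 35.788646·(0.83779496 + 0.57756436·0.54598499) = 41.269191
y = r_b·(sin φ − φ·cos φ) = 35.788646·(0.54598499 − 0.57756436·0.83779496) = 2.222635

x=41.269191 y=2.222635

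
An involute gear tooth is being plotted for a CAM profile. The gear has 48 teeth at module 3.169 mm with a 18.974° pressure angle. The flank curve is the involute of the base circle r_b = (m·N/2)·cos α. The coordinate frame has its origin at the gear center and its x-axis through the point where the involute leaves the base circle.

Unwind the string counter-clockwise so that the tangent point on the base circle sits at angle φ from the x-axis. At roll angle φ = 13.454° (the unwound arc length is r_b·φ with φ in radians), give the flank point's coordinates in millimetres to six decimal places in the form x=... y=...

pitch radius r_p = m·N/2 = 3.169·48/2 = 76.056000
base radius r_b = r_p·cos α = 76.056000·cos 18.974° = 71.923590
roll angle φ = 13.454° = 0.23481660 rad
x = r_b·(cos φ + φ·sin φ) = 71.923590·(0.97255703 + 0.23481660·0.23266462) = 73.879231
y = r_b·(sin φ − φ·cos φ) = 71.923590·(0.23266462 − 0.23481660·0.97255703) = 0.308702

x=73.879231 y=0.308702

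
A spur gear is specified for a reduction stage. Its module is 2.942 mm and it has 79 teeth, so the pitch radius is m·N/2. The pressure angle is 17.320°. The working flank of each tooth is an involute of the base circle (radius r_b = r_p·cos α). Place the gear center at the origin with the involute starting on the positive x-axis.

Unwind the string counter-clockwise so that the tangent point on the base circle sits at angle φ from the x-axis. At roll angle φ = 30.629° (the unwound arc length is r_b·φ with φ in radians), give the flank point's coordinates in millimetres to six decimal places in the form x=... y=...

pitch radius r_p = m·N/2 = 2.942·79/2 = 116.209000
base radius r_b = r_p·cos α = 116.209000·cos 17.320° = 110.939728
roll angle φ = 30.629° = 0.53457690 rad
x = r_b·(cos φ + φ·sin φ) = 110.939728·(0.86048427 + 0.53457690·0.50947701) = 125.676840
y = r_b·(sin φ − φ·cos φ) = 110.939728·(0.50947701 − 0.53457690·0.86048427) = 5.489520

x=125.676840 y=5.489520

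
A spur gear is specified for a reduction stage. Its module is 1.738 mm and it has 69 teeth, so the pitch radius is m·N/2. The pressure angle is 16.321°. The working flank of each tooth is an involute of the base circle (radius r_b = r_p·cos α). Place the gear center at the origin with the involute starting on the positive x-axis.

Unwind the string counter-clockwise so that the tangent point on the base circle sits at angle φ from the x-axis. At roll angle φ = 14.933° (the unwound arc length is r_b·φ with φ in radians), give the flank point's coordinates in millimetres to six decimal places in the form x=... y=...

x=59.466096 y=0.337291

pitch radius r_p = m·N/2 = 1.738·69/2 = 59.961000
base radius r_b = r_p·cos α = 59.961000·cos 16.321° = 57.544713
roll angle φ = 14.933° = 0.26063002 rad
x = r_b·(cos φ + φ·sin φ) = 57.544713·(0.96622782 + 0.26063002·0.25768934) = 59.466096
y = r_b·(sin φ − φ·cos φ) = 57.544713·(0.25768934 − 0.26063002·0.96622782) = 0.337291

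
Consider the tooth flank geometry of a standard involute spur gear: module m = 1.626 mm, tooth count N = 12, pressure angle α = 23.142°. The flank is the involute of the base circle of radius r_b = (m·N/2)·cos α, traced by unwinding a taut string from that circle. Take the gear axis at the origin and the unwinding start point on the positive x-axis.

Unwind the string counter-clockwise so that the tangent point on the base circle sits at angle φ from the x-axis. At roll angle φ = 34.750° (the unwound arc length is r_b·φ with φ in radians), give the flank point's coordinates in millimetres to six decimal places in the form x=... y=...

pitch radius r_p = m·N/2 = 1.626·12/2 = 9.756000
base radius r_b = r_p·cos α = 9.756000·cos 23.142° = 8.970970
roll angle φ = 34.750° = 0.60650192 rad
x = r_b·(cos φ + φ·sin φ) = 8.970970·(0.82164694 + 0.60650192·0.56999676) = 10.472272
y = r_b·(sin φ − φ·cos φ) = 8.970970·(0.56999676 − 0.60650192·0.82164694) = 0.642916

x=10.472272 y=0.642916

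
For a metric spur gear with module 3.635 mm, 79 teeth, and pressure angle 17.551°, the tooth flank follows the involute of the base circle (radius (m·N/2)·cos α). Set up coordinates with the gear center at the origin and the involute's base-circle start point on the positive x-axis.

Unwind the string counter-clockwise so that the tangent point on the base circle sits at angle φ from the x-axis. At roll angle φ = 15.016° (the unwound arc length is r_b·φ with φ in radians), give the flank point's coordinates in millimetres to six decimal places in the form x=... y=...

x=141.519610 y=0.815806

pitch radius r_p = m·N/2 = 3.635·79/2 = 143.582500
base radius r_b = r_p·cos α = 143.582500·cos 17.551° = 136.898578
roll angle φ = 15.016° = 0.26207864 rad
x = r_b·(cos φ + φ·sin φ) = 136.898578·(0.96585351 + 0.26207864·0.25908877) = 141.519610
y = r_b·(sin φ − φ·cos φ) = 136.898578·(0.25908877 − 0.26207864·0.96585351) = 0.815806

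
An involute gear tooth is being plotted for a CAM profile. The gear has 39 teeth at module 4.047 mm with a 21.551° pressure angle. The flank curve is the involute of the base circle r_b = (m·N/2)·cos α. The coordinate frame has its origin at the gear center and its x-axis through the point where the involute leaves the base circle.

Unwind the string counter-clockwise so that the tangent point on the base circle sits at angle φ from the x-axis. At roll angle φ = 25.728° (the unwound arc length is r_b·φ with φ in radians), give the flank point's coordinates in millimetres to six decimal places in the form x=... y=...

x=80.430629 y=2.170900

pitch radius r_p = m·N/2 = 4.047·39/2 = 78.916500
base radius r_b = r_p·cos α = 78.916500·cos 21.551° = 73.399524
roll angle φ = 25.728° = 0.44903831 rad
x = r_b·(cos φ + φ·sin φ) = 73.399524·(0.90086499 + 0.44903831·0.43409938) = 80.430629
y = r_b·(sin φ − φ·cos φ) = 73.399524·(0.43409938 − 0.44903831·0.90086499) = 2.170900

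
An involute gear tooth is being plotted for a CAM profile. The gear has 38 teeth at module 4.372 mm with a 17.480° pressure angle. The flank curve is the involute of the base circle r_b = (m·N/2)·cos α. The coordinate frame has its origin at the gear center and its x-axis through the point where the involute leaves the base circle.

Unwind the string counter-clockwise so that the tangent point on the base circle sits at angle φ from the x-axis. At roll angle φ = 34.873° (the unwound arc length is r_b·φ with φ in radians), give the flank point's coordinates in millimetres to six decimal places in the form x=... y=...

x=92.576495 y=5.737268

pitch radius r_p = m·N/2 = 4.372·38/2 = 83.068000
base radius r_b = r_p·cos α = 83.068000·cos 17.480° = 79.232074
roll angle φ = 34.873° = 0.60864867 rad
x = r_b·(cos φ + φ·sin φ) = 79.232074·(0.82042140 + 0.60864867·0.57175932) = 92.576495
y = r_b·(sin φ − φ·cos φ) = 79.232074·(0.57175932 − 0.60864867·0.82042140) = 5.737268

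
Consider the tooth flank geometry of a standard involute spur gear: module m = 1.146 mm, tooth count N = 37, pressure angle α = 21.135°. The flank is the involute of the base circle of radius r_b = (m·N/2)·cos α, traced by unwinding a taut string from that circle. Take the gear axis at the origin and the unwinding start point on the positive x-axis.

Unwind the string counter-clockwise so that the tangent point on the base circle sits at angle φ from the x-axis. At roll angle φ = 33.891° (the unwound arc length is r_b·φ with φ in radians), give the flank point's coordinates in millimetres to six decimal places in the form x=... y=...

x=22.937564 y=1.317061

pitch radius r_p = m·N/2 = 1.146·37/2 = 21.201000
base radius r_b = r_p·cos α = 21.201000·cos 21.135° = 19.774882
roll angle φ = 33.891° = 0.59150954 rad
x = r_b·(cos φ + φ·sin φ) = 19.774882·(0.83009989 + 0.59150954·0.55761472) = 22.937564
y = r_b·(sin φ − φ·cos φ) = 19.774882·(0.55761472 − 0.59150954·0.83009989) = 1.317061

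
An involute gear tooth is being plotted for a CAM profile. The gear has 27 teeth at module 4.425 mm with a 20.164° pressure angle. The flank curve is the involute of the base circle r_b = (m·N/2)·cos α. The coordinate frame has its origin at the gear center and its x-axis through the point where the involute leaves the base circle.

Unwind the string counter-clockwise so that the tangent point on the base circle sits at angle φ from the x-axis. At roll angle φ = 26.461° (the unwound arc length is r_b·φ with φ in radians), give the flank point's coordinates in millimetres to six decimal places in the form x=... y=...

pitch radius r_p = m·N/2 = 4.425·27/2 = 59.737500
base radius r_b = r_p·cos α = 59.737500·cos 20.164° = 56.076176
roll angle φ = 26.461° = 0.46183157 rad
x = r_b·(cos φ + φ·sin φ) = 56.076176·(0.89523787 + 0.46183157·0.44558855) = 61.741257
y = r_b·(sin φ − φ·cos φ) = 56.076176·(0.44558855 − 0.46183157·0.89523787) = 1.802256

x=61.741257 y=1.802256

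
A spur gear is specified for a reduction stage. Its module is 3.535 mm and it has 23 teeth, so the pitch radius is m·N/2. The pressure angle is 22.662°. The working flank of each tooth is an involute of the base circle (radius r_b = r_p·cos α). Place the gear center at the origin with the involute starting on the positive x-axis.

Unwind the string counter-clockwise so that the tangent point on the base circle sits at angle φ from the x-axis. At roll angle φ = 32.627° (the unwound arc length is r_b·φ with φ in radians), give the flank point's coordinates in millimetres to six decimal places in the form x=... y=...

pitch radius r_p = m·N/2 = 3.535·23/2 = 40.652500
base radius r_b = r_p·cos α = 40.652500·cos 22.662° = 37.513876
roll angle φ = 32.627° = 0.56944858 rad
x = r_b·(cos φ + φ·sin φ) = 37.513876·(0.84219841 + 0.56944858·0.53916772) = 43.111948
y = r_b·(sin φ − φ·cos φ) = 37.513876·(0.53916772 − 0.56944858·0.84219841) = 2.235041

x=43.111948 y=2.235041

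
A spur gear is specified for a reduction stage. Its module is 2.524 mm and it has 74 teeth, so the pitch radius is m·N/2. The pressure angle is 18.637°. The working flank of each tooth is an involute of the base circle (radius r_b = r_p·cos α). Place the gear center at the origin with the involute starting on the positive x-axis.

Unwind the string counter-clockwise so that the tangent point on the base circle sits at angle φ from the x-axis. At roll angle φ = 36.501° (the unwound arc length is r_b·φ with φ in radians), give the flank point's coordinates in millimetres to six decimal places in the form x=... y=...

x=104.666625 y=7.321410

pitch radius r_p = m·N/2 = 2.524·74/2 = 93.388000
base radius r_b = r_p·cos α = 93.388000·cos 18.637° = 88.490942
roll angle φ = 36.501° = 0.63706263 rad
x = r_b·(cos φ + φ·sin φ) = 88.490942·(0.80384648 + 0.63706263·0.59483682) = 104.666625
y = r_b·(sin φ − φ·cos φ) = 88.490942·(0.59483682 − 0.63706263·0.80384648) = 7.321410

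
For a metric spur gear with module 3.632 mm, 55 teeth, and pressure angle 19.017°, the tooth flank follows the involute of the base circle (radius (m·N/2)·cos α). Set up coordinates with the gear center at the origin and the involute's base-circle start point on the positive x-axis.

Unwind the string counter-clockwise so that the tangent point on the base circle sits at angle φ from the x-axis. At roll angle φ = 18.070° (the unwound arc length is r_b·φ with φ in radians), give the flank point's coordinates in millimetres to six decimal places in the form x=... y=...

pitch radius r_p = m·N/2 = 3.632·55/2 = 99.880000
base radius r_b = r_p·cos α = 99.880000·cos 19.017° = 94.428743
roll angle φ = 18.070° = 0.31538100 rad
x = r_b·(cos φ + φ·sin φ) = 94.428743·(0.95067827 + 0.31538100·0.31017870) = 99.008796
y = r_b·(sin φ − φ·cos φ) = 94.428743·(0.31017870 − 0.31538100·0.95067827) = 0.977606

x=99.008796 y=0.977606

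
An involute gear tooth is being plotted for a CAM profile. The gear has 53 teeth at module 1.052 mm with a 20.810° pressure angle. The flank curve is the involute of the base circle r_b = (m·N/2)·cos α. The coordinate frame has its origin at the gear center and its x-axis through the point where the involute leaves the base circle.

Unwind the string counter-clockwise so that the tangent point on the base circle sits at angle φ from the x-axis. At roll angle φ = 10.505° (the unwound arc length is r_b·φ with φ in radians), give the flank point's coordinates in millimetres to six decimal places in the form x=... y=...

pitch radius r_p = m·N/2 = 1.052·53/2 = 27.878000
base radius r_b = r_p·cos α = 27.878000·cos 20.810° = 26.059342
roll angle φ = 10.505° = 0.18334684 rad
x = r_b·(cos φ + φ·sin φ) = 26.059342·(0.98323900 + 0.18334684·0.18232133) = 26.493674
y = r_b·(sin φ − φ·cos φ) = 26.059342·(0.18232133 − 0.18334684·0.98323900) = 0.053358

x=26.493674 y=0.053358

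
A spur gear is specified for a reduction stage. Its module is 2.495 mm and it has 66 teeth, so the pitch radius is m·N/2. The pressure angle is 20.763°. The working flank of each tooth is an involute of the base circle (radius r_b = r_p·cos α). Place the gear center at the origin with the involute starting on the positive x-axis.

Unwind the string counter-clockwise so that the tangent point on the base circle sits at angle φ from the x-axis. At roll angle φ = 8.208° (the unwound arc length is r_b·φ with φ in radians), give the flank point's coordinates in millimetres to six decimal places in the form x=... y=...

pitch radius r_p = m·N/2 = 2.495·66/2 = 82.335000
base radius r_b = r_p·cos α = 82.335000·cos 20.763° = 76.987737
roll angle φ = 8.208° = 0.14325663 rad
x = r_b·(cos φ + φ·sin φ) = 76.987737·(0.98975631 + 0.14325663·0.14276713) = 77.773677
y = r_b·(sin φ − φ·cos φ) = 76.987737·(0.14276713 − 0.14325663·0.98975631) = 0.075293

x=77.773677 y=0.075293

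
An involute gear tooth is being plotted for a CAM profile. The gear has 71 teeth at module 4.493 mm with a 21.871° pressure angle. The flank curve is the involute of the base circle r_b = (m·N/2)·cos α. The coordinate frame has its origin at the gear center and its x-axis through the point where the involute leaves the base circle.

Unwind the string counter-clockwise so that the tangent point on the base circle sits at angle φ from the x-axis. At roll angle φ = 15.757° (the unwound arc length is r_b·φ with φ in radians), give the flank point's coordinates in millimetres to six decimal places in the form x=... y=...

x=153.513501 y=1.018516

pitch radius r_p = m·N/2 = 4.493·71/2 = 159.501500
base radius r_b = r_p·cos α = 159.501500·cos 21.871° = 148.021367
roll angle φ = 15.757° = 0.27501153 rad
x = r_b·(cos φ + φ·sin φ) = 148.021367·(0.96242207 + 0.27501153·0.27155803) = 153.513501
y = r_b·(sin φ − φ·cos φ) = 148.021367·(0.27155803 − 0.27501153·0.96242207) = 1.018516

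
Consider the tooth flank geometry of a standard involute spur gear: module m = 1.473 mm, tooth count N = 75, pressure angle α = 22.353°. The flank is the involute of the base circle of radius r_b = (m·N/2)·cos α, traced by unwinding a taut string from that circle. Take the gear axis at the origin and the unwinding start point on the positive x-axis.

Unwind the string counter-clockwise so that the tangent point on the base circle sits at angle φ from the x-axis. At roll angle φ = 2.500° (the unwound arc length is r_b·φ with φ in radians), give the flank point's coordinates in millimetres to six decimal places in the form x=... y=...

x=51.135469 y=0.001414

pitch radius r_p = m·N/2 = 1.473·75/2 = 55.237500
base radius r_b = r_p·cos α = 55.237500·cos 22.353° = 51.086861
roll angle φ = 2.500° = 0.04363323 rad
x = r_b·(cos φ + φ·sin φ) = 51.086861·(0.99904822 + 0.04363323·0.04361939) = 51.135469
y = r_b·(sin φ − φ·cos φ) = 51.086861·(0.04361939 − 0.04363323·0.99904822) = 0.001414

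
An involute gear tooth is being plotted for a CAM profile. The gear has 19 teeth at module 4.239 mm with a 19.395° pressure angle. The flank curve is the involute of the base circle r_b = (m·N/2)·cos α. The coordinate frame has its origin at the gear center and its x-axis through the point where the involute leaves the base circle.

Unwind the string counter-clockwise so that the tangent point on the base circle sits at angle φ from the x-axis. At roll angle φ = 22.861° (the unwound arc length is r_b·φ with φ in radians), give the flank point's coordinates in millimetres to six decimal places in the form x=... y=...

pitch radius r_p = m·N/2 = 4.239·19/2 = 40.270500
base radius r_b = r_p·cos α = 40.270500·cos 19.395° = 37.985215
roll angle φ = 22.861° = 0.39899972 rad
x = r_b·(cos φ + φ·sin φ) = 37.985215·(0.92145006 + 0.39899972·0.38849683) = 40.889572
y = r_b·(sin φ − φ·cos φ) = 37.985215·(0.38849683 − 0.39899972·0.92145006) = 0.791555

x=40.889572 y=0.791555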